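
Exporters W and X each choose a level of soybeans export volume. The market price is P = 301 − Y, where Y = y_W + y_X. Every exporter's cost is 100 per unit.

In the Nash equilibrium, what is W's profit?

4489

Exporter W's profit: π = y_W(301 − (y_W + y_X)) − 100y_W.
∂π/∂y_W = 201 − 2y_W − y_X = 0, so y_W = 100.5 − 0.5y_X.
By symmetry y_X = y_W; substituting into the reaction function, 1.5y_W = 100.5 and y_W = 67.
Price P = 301 − 134 = 167.
W's profit: (167 − 100)·67 = 4489.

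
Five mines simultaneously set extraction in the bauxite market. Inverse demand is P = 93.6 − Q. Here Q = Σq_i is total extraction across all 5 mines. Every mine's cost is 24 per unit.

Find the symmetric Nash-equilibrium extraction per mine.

A representative mine's profit is π_i = q_i(93.6 − Q) − 24q_i, with Q = q_i + Σ_{j≠i} q_j.
First-order condition: 69.6 − 2q_i − Σ_{j≠i} q_j = 0.
With identical mines, set every q_j = q: then 69.6 − 2q − 4q = 0, i.e. q = 69.6/6 = 11.6.

11.6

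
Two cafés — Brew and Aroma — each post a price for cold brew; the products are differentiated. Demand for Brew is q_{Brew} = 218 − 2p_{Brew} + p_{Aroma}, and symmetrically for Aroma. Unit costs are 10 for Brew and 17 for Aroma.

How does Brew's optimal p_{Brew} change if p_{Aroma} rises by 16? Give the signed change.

Brew's profit: π = (p_{Brew} − 10)(218 − 2p_{Brew} + p_{Aroma}).
∂π/∂p_{Brew} = 238 − 4p_{Brew} + p_{Aroma} = 0 ⇒ p_{Brew} = 59.5 + 0.25p_{Aroma}.
The reaction-function slope is 0.25, so a 16-unit rise in p_{Aroma} moves p_{Brew} by 0.25 × 16 = 4. Brew's best response rises — the actions are strategic complements.

4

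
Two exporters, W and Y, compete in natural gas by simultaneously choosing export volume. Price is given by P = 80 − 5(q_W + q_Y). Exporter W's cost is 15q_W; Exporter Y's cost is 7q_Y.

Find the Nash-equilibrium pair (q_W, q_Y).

3.8, 5.4

Exporter W's profit: π = q_W(80 − 5(q_W + q_Y)) − 15q_W.
∂π/∂q_W = 65 − 10q_W − 5q_Y = 0, so q_W = 6.5 − 0.5q_Y.
By the same steps for Y: q_Y = 7.3 − 0.5q_W.
Plugging q_Y into W's best response: q_W = 6.5 − 0.5(7.3 − 0.5q_W) ⇒ 0.75q_W = 2.85, so q_W = 3.8.
Then q_Y = 7.3 − 0.5·3.8 = 5.4.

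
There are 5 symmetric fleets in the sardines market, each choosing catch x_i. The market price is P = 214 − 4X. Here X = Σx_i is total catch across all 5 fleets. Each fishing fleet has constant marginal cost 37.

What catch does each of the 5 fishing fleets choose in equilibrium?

A representative fishing fleet's profit is π_i = x_i(214 − 4X) − 37x_i, with X = x_i + Σ_{j≠i} x_j.
First-order condition: 177 − 8x_i − 4Σ_{j≠i} x_j = 0.
In a symmetric equilibrium every fishing fleet chooses the same x, so Σ_{j≠i} x_j = 4x. The condition becomes 177 − 24x = 0, giving x = 177/24 = 7.375.

7.375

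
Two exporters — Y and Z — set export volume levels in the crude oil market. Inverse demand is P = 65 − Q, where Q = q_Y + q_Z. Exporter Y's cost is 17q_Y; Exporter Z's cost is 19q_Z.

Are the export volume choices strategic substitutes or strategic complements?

Exporter Y's profit: π = q_Y(65 − (q_Y + q_Z)) − 17q_Y.
∂π/∂q_Y = 48 − 2q_Y − q_Z = 0, so q_Y = 24 − 0.5q_Z.
The best-response slope dq_Y/dq_Z = −0.5 < 0: the reaction function is downward-sloping, so the choices are strategic substitutes.

strategic substitutes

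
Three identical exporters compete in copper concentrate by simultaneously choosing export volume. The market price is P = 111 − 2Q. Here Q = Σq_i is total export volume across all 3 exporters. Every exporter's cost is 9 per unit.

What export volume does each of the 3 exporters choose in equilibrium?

12.75

A representative exporter's profit is π_i = q_i(111 − 2Q) − 9q_i, with Q = q_i + Σ_{j≠i} q_j.
First-order condition: 102 − 4q_i − 2Σ_{j≠i} q_j = 0.
In a symmetric equilibrium every exporter chooses the same q, so Σ_{j≠i} q_j = 2q. The condition becomes 102 − 8q = 0, giving q = 102/8 = 12.75.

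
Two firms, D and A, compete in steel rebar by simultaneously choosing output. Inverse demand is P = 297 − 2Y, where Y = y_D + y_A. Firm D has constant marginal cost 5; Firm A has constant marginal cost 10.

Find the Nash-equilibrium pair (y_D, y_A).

Firm D's profit: π = y_D(297 − 2(y_D + y_A)) − 5y_D.
∂π/∂y_D = 292 − 4y_D − 2y_A = 0, so y_D = 73 − 0.5y_A.
By the same steps for A: y_A = 71.75 − 0.5y_D.
Plugging y_A into D's best response: y_D = 73 − 0.5(71.75 − 0.5y_D) ⇒ 0.75y_D = 37.125, so y_D = 49.5.
Then y_A = 71.75 − 0.5·49.5 = 47.

49.5, 47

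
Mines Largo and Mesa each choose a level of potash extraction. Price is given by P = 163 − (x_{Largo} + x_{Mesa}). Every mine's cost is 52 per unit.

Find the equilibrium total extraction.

Mine Largo's profit: π = x_{Largo}(163 − (x_{Largo} + x_{Mesa})) − 52x_{Largo}.
∂π/∂x_{Largo} = 111 − 2x_{Largo} − x_{Mesa} = 0, so x_{Largo} = 55.5 − 0.5x_{Mesa}.
By symmetry x_{Mesa} = x_{Largo}; substituting into the reaction function, 1.5x_{Largo} = 55.5 and x_{Largo} = 37.
Total extraction: 37 + 37 = 74.

74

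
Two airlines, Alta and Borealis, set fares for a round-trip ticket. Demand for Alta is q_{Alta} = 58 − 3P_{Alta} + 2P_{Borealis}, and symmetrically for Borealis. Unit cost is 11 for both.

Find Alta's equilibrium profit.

Alta's profit: π = (P_{Alta} − 11)(58 − 3P_{Alta} + 2P_{Borealis}).
∂π/∂P_{Alta} = 91 − 6P_{Alta} + 2P_{Borealis} = 0 ⇒ P_{Alta} = 91/6 + (1/3)P_{Borealis}.
By symmetry P_{Borealis} = P_{Alta}; substituting into the reaction function, (2/3)P_{Alta} = 91/6 and P_{Alta} = 22.75.
q_{Alta} = 58 − 3·22.75 + 2·22.75 = 35.25.
Profit = (22.75 − 11)·35.25 = 414.1875.

414.1875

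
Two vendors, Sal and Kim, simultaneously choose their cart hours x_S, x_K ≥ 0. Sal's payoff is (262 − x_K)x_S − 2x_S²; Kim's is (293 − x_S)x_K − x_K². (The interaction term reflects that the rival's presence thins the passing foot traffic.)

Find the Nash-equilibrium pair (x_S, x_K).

Expanding Sal's payoff: 262x_S − x_Kx_S − 2x_S².
∂π/∂x_S = 262 − x_K − 4x_S = 0, so x_S = 65.5 − 0.25x_K.
Likewise for Kim: x_K = 146.5 − 0.5x_S.
Plugging x_K into Sal's best response: x_S = 65.5 − 0.25(146.5 − 0.5x_S) ⇒ 0.875x_S = 28.875, so x_S = 33.
Then x_K = 146.5 − 0.5·33 = 130.

33, 130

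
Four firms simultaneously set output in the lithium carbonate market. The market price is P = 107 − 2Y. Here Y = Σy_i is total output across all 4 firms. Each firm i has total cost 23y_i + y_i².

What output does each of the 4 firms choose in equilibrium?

7

A representative firm's profit is π_i = y_i(107 − 2Y) − 23y_i − y_i², with Y = y_i + Σ_{j≠i} y_j.
First-order condition: 84 − 6y_i − 2Σ_{j≠i} y_j = 0.
Imposing symmetry (y_j = y for all j) turns Σ_{j≠i} y_j into 3y, so 84 = 12y and y = 7.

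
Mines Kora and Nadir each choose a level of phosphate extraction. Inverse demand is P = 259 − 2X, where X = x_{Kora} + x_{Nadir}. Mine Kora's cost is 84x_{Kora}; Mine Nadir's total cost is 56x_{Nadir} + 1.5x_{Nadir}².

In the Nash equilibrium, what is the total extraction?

Mine Kora's profit: π = x_{Kora}(259 − 2(x_{Kora} + x_{Nadir})) − 84x_{Kora}.
∂π/∂x_{Kora} = 175 − 4x_{Kora} − 2x_{Nadir} = 0, so x_{Kora} = 43.75 − 0.5x_{Nadir}.
For Nadir: ∂π/∂x_{Nadir} = 203 − 7x_{Nadir} − 2x_{Kora} = 0 ⇒ x_{Nadir} = 29 − (2/7)x_{Kora}.
Plugging x_{Nadir} into Kora's best response: x_{Kora} = 43.75 − 0.5(29 − (2/7)x_{Kora}) ⇒ (6/7)x_{Kora} = 29.25, so x_{Kora} = 34.125.
Then x_{Nadir} = 29 − (2/7)·34.125 = 19.25.
Total extraction: 34.125 + 19.25 = 53.375.

53.375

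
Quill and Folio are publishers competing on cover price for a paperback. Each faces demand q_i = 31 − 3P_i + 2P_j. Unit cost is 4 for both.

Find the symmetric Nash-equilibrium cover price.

Quill's profit: π = (P_{Quill} − 4)(31 − 3P_{Quill} + 2P_{Folio}).
∂π/∂P_{Quill} = 43 − 6P_{Quill} + 2P_{Folio} = 0 ⇒ P_{Quill} = 43/6 + (1/3)P_{Folio}.
The game is symmetric, so in equilibrium P_{Folio} = P_{Quill}: the reaction function gives (2/3)P_{Quill} = 43/6, hence P_{Quill} = 10.75.

10.75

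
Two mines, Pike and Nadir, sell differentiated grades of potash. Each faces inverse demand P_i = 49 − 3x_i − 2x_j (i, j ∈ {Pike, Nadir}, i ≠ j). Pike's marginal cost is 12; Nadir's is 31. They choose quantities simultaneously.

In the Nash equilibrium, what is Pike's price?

Mine Pike's profit: π = x_{Pike}(49 − 3x_{Pike} − 2x_{Nadir}) − 12x_{Pike}.
∂π/∂x_{Pike} = 37 − 6x_{Pike} − 2x_{Nadir} = 0 ⇒ x_{Pike} = 37/6 − (1/3)x_{Nadir}.
Similarly x_{Nadir} = 3 − (1/3)x_{Pike}.
Solving the two reaction functions simultaneously: (1 − (−1/3)(−1/3))x_{Pike} = 37/6 − (1/3)·3, so (8/9)x_{Pike} = 31/6 and x_{Pike} = 5.8125.
Then x_{Nadir} = 3 − (1/3)·5.8125 = 1.0625.
P_{Pike} = 49 − 3·5.8125 − 2·1.0625 = 29.4375.

29.4375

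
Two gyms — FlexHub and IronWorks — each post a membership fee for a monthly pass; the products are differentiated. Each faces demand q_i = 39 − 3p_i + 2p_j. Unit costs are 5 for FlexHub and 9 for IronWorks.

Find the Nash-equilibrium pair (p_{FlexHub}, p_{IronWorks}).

FlexHub's profit: π = (p_{FlexHub} − 5)(39 − 3p_{FlexHub} + 2p_{IronWorks}).
∂π/∂p_{FlexHub} = 54 − 6p_{FlexHub} + 2p_{IronWorks} = 0 ⇒ p_{FlexHub} = 9 + (1/3)p_{IronWorks}.
Similarly p_{IronWorks} = 11 + (1/3)p_{FlexHub}.
Plugging p_{IronWorks} into FlexHub's best response: p_{FlexHub} = 9 + (1/3)(11 + (1/3)p_{FlexHub}) ⇒ (8/9)p_{FlexHub} = 38/3, so p_{FlexHub} = 14.25.
Then p_{IronWorks} = 11 + (1/3)·14.25 = 15.75.

14.25, 15.75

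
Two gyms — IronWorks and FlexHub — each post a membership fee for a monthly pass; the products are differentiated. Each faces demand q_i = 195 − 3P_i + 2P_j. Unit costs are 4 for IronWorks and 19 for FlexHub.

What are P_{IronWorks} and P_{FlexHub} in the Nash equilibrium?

IronWorks's profit: π = (P_{IronWorks} − 4)(195 − 3P_{IronWorks} + 2P_{FlexHub}).
∂π/∂P_{IronWorks} = 207 − 6P_{IronWorks} + 2P_{FlexHub} = 0 ⇒ P_{IronWorks} = 34.5 + (1/3)P_{FlexHub}.
Similarly P_{FlexHub} = 42 + (1/3)P_{IronWorks}.
Solving the two reaction functions simultaneously: (1 − (1/3)(1/3))P_{IronWorks} = 34.5 + (1/3)·42, so (8/9)P_{IronWorks} = 48.5 and P_{IronWorks} = 54.5625.
Then P_{FlexHub} = 42 + (1/3)·54.5625 = 60.1875.

54.5625, 60.1875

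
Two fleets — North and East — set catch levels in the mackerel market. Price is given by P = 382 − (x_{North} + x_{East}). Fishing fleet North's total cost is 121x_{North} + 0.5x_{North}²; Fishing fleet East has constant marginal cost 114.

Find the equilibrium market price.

Fishing fleet North's profit: π = x_{North}(382 − (x_{North} + x_{East})) − 121x_{North} − 0.5x_{North}².
∂π/∂x_{North} = 261 − 3x_{North} − x_{East} = 0, so x_{North} = 87 − (1/3)x_{East}.
For East: ∂π/∂x_{East} = 268 − 2x_{East} − x_{North} = 0 ⇒ x_{East} = 134 − 0.5x_{North}.
Plugging x_{East} into North's best response: x_{North} = 87 − (1/3)(134 − 0.5x_{North}) ⇒ (5/6)x_{North} = 127/3, so x_{North} = 50.8.
Then x_{East} = 134 − 0.5·50.8 = 108.6.
Equilibrium price: P = 382 − 159.4 = 222.6.

222.6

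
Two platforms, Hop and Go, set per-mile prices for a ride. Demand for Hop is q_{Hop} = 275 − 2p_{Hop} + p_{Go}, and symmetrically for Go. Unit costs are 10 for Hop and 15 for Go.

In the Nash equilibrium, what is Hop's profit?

15842

Hop's profit: π = (p_{Hop} − 10)(275 − 2p_{Hop} + p_{Go}).
∂π/∂p_{Hop} = 295 − 4p_{Hop} + p_{Go} = 0 ⇒ p_{Hop} = 73.75 + 0.25p_{Go}.
Similarly p_{Go} = 76.25 + 0.25p_{Hop}.
Solving the two reaction functions simultaneously: (1 − (0.25)(0.25))p_{Hop} = 73.75 + 0.25·76.25, so 0.9375p_{Hop} = 92.8125 and p_{Hop} = 99.
Then p_{Go} = 76.25 + 0.25·99 = 101.
q_{Hop} = 275 − 2·99 + 101 = 178.
Profit = (99 − 10)·178 = 15842.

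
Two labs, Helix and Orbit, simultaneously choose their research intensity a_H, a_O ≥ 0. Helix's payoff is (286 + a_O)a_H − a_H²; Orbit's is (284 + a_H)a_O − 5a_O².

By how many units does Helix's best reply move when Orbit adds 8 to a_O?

Expanding Helix's payoff: 286a_H + a_Oa_H − a_H².
∂π/∂a_H = 286 + a_O − 2a_H = 0, so a_H = 143 + 0.5a_O.
The reaction-function slope is 0.5, so an 8-unit rise in a_O moves a_H by 0.5 × 8 = 4. Helix's best response rises — the actions are strategic complements.

4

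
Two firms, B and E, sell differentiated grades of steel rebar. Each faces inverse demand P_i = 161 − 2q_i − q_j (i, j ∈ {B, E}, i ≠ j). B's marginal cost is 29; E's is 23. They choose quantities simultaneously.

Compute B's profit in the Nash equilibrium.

Firm B's profit: π = q_B(161 − 2q_B − q_E) − 29q_B.
∂π/∂q_B = 132 − 4q_B − q_E = 0 ⇒ q_B = 33 − 0.25q_E.
Similarly q_E = 34.5 − 0.25q_B.
Solving the two reaction functions simultaneously: (1 − (−0.25)(−0.25))q_B = 33 − 0.25·34.5, so 0.9375q_B = 24.375 and q_B = 26.
Then q_E = 34.5 − 0.25·26 = 28.
P_B = 161 − 2·26 − 28 = 81.
Profit = (81 − 29)·26 = 1352.

1352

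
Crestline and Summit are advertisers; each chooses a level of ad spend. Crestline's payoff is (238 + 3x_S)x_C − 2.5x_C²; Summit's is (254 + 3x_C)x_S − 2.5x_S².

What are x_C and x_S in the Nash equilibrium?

122, 124

Expanding Crestline's payoff: 238x_C + 3x_Sx_C − 2.5x_C².
∂π/∂x_C = 238 + 3x_S − 5x_C = 0, so x_C = 47.6 + 0.6x_S.
Likewise for Summit: x_S = 50.8 + 0.6x_C.
Plugging x_S into Crestline's best response: x_C = 47.6 + 0.6(50.8 + 0.6x_C) ⇒ 0.64x_C = 78.08, so x_C = 122.
Then x_S = 50.8 + 0.6·122 = 124.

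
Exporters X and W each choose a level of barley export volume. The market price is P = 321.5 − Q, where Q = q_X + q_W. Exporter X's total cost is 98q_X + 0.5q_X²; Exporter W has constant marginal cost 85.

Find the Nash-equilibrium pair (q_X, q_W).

Exporter X's profit: π = q_X(321.5 − (q_X + q_W)) − 98q_X − 0.5q_X².
∂π/∂q_X = 223.5 − 3q_X − q_W = 0, so q_X = 74.5 − (1/3)q_W.
For W: ∂π/∂q_W = 236.5 − 2q_W − q_X = 0 ⇒ q_W = 118.25 − 0.5q_X.
Solving the two reaction functions simultaneously: (1 − (−1/3)(−0.5))q_X = 74.5 − (1/3)·118.25, so (5/6)q_X = 421/12 and q_X = 42.1.
Then q_W = 118.25 − 0.5·42.1 = 97.2.

42.1, 97.2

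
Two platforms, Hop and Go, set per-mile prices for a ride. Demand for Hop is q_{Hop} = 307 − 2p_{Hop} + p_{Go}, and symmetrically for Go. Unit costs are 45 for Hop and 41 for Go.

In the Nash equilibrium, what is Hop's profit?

Hop's profit: π = (p_{Hop} − 45)(307 − 2p_{Hop} + p_{Go}).
∂π/∂p_{Hop} = 397 − 4p_{Hop} + p_{Go} = 0 ⇒ p_{Hop} = 99.25 + 0.25p_{Go}.
Similarly p_{Go} = 97.25 + 0.25p_{Hop}.
Substituting the second reaction function into the first: p_{Hop} = 99.25 + 0.25(97.25 + 0.25p_{Hop}), which gives 0.9375p_{Hop} = 123.5625 ⇒ p_{Hop} = 131.8.
Then p_{Go} = 97.25 + 0.25·131.8 = 130.2.
q_{Hop} = 307 − 2·131.8 + 130.2 = 173.6.
Profit = (131.8 − 45)·173.6 = 15068.48.

15068.48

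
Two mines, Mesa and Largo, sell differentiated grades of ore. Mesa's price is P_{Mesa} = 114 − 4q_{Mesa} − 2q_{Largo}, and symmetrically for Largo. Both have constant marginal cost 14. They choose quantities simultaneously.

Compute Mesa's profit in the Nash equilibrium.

Mine Mesa's profit: π = q_{Mesa}(114 − 4q_{Mesa} − 2q_{Largo}) − 14q_{Mesa}.
∂π/∂q_{Mesa} = 100 − 8q_{Mesa} − 2q_{Largo} = 0 ⇒ q_{Mesa} = 12.5 − 0.25q_{Largo}.
The game is symmetric, so in equilibrium q_{Largo} = q_{Mesa}: the reaction function gives 1.25q_{Mesa} = 12.5, hence q_{Mesa} = 10.
P_{Mesa} = 114 − 4·10 − 2·10 = 54.
Profit = (54 − 14)·10 = 400.

400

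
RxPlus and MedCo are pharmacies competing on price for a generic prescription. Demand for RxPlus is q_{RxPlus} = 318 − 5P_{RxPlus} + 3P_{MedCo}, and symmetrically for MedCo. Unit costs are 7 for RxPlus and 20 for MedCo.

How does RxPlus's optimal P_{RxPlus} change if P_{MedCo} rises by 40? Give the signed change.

RxPlus's profit: π = (P_{RxPlus} − 7)(318 − 5P_{RxPlus} + 3P_{MedCo}).
∂π/∂P_{RxPlus} = 353 − 10P_{RxPlus} + 3P_{MedCo} = 0 ⇒ P_{RxPlus} = 35.3 + 0.3P_{MedCo}.
The reaction-function slope is 0.3, so a 40-unit rise in P_{MedCo} moves P_{RxPlus} by 0.3 × 40 = 12. RxPlus's best response rises — the actions are strategic complements.

12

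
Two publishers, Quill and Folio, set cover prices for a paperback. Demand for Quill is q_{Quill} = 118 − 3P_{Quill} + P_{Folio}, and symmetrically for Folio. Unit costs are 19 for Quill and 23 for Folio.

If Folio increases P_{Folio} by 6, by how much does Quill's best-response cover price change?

1

Quill's profit: π = (P_{Quill} − 19)(118 − 3P_{Quill} + P_{Folio}).
∂π/∂P_{Quill} = 175 − 6P_{Quill} + P_{Folio} = 0 ⇒ P_{Quill} = 175/6 + (1/6)P_{Folio}.
The reaction-function slope is 1/6, so a 6-unit rise in P_{Folio} moves P_{Quill} by 1/6 × 6 = 1. Quill's best response rises — the actions are strategic complements.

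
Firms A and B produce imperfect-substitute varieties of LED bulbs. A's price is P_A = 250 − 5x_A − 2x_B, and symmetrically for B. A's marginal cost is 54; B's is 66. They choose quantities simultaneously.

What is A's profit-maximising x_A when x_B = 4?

18.8

Firm A's profit: π = x_A(250 − 5x_A − 2x_B) − 54x_A.
∂π/∂x_A = 196 − 10x_A − 2x_B = 0 ⇒ x_A = 19.6 − 0.2x_B.
At x_B = 4: x_A = 19.6 − 0.2·4 = 18.8.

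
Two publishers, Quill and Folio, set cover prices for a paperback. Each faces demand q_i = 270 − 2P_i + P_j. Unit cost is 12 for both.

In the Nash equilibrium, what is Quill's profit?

14792

Quill's profit: π = (P_{Quill} − 12)(270 − 2P_{Quill} + P_{Folio}).
∂π/∂P_{Quill} = 294 − 4P_{Quill} + P_{Folio} = 0 ⇒ P_{Quill} = 73.5 + 0.25P_{Folio}.
Setting P_{Quill} = P_{Folio} in the reaction function: P_{Quill} = 73.5 + 0.25P_{Quill}, so P_{Quill} = 73.5 / 0.75 = 98.
q_{Quill} = 270 − 2·98 + 98 = 172.
Profit = (98 − 12)·172 = 14792.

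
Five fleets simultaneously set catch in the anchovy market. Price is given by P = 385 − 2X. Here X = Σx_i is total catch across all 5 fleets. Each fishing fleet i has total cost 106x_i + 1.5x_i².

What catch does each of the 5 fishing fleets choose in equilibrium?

A representative fishing fleet's profit is π_i = x_i(385 − 2X) − 106x_i − 1.5x_i², with X = x_i + Σ_{j≠i} x_j.
First-order condition: 279 − 7x_i − 2Σ_{j≠i} x_j = 0.
Imposing symmetry (x_j = x for all j) turns Σ_{j≠i} x_j into 4x, so 279 = 15x and x = 18.6.

18.6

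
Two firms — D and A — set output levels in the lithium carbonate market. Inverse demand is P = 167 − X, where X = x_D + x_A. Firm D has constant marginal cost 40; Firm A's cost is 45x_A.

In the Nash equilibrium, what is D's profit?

Firm D's profit: π = x_D(167 − (x_D + x_A)) − 40x_D.
∂π/∂x_D = 127 − 2x_D − x_A = 0, so x_D = 63.5 − 0.5x_A.
By the same steps for A: x_A = 61 − 0.5x_D.
Solving the two reaction functions simultaneously: (1 − (−0.5)(−0.5))x_D = 63.5 − 0.5·61, so 0.75x_D = 33 and x_D = 44.
Then x_A = 61 − 0.5·44 = 39.
Price P = 167 − 83 = 84.
D's profit: (84 − 40)·44 = 1936.

1936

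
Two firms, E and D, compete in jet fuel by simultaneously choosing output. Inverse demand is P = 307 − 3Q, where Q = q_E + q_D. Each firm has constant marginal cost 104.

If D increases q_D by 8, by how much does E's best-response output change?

Firm E's profit: π = q_E(307 − 3(q_E + q_D)) − 104q_E.
∂π/∂q_E = 203 − 6q_E − 3q_D = 0, so q_E = 203/6 − 0.5q_D.
The reaction-function slope is −0.5, so an 8-unit rise in q_D moves q_E by −0.5 × 8 = −4. E's best response falls — the actions are strategic substitutes.

-4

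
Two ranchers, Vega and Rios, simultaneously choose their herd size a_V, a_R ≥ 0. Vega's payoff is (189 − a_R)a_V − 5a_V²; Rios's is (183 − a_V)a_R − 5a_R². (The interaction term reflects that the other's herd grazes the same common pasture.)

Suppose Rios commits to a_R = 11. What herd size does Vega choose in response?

Expanding Vega's payoff: 189a_V − a_Ra_V − 5a_V².
∂π/∂a_V = 189 − a_R − 10a_V = 0, so a_V = 18.9 − 0.1a_R.
At a_R = 11: a_V = 18.9 − 0.1·11 = 17.8.

17.8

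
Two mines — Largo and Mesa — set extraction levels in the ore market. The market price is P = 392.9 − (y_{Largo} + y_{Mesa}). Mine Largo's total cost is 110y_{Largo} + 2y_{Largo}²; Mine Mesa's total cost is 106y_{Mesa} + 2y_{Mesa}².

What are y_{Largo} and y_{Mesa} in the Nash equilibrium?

40.3, 41.1

Mine Largo's profit: π = y_{Largo}(392.9 − (y_{Largo} + y_{Mesa})) − 110y_{Largo} − 2y_{Largo}².
∂π/∂y_{Largo} = 282.9 − 6y_{Largo} − y_{Mesa} = 0, so y_{Largo} = 47.15 − (1/6)y_{Mesa}.
By the same steps for Mesa: y_{Mesa} = 2869/60 − (1/6)y_{Largo}.
Solving the two reaction functions simultaneously: (1 − (−1/6)(−1/6))y_{Largo} = 47.15 − (1/6)·(2869/60), so (35/36)y_{Largo} = 2821/72 and y_{Largo} = 40.3.
Then y_{Mesa} = 2869/60 − (1/6)·40.3 = 41.1.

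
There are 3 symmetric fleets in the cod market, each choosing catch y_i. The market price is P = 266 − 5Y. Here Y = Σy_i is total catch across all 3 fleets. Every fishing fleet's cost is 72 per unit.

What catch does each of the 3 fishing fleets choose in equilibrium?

9.7

A representative fishing fleet's profit is π_i = y_i(266 − 5Y) − 72y_i, with Y = y_i + Σ_{j≠i} y_j.
First-order condition: 194 − 10y_i − 5Σ_{j≠i} y_j = 0.
With identical fishing fleets, set every y_j = y: then 194 − 10y − 10y = 0, i.e. y = 194/20 = 9.7.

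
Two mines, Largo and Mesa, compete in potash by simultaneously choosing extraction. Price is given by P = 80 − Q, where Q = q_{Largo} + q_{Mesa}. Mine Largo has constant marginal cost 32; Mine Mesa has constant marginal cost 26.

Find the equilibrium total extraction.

Mine Largo's profit: π = q_{Largo}(80 − (q_{Largo} + q_{Mesa})) − 32q_{Largo}.
∂π/∂q_{Largo} = 48 − 2q_{Largo} − q_{Mesa} = 0, so q_{Largo} = 24 − 0.5q_{Mesa}.
By the same steps for Mesa: q_{Mesa} = 27 − 0.5q_{Largo}.
Substituting the second reaction function into the first: q_{Largo} = 24 − 0.5(27 − 0.5q_{Largo}), which gives 0.75q_{Largo} = 10.5 ⇒ q_{Largo} = 14.
Then q_{Mesa} = 27 − 0.5·14 = 20.
Total extraction: 14 + 20 = 34.

34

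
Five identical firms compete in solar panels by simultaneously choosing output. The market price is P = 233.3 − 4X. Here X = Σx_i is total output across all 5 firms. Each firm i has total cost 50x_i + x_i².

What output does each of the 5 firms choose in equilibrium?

A representative firm's profit is π_i = x_i(233.3 − 4X) − 50x_i − x_i², with X = x_i + Σ_{j≠i} x_j.
First-order condition: 183.3 − 10x_i − 4Σ_{j≠i} x_j = 0.
With identical firms, set every x_j = x: then 183.3 − 10x − 16x = 0, i.e. x = 183.3/26 = 7.05.

7.05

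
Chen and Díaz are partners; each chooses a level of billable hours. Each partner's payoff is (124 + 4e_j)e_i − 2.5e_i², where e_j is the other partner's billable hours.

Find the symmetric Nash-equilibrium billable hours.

124

Chen's payoff is (124 + 4e_D)e_C − 2.5e_C².
∂π/∂e_C = 124 + 4e_D − 5e_C = 0, so e_C = 24.8 + 0.8e_D.
The game is symmetric, so in equilibrium e_D = e_C: the reaction function gives 0.2e_C = 24.8, hence e_C = 124.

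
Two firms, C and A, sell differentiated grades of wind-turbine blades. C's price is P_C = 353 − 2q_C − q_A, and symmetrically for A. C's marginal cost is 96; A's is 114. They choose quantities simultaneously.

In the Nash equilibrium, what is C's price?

201.2

Firm C's profit: π = q_C(353 − 2q_C − q_A) − 96q_C.
∂π/∂q_C = 257 − 4q_C − q_A = 0 ⇒ q_C = 64.25 − 0.25q_A.
Similarly q_A = 59.75 − 0.25q_C.
Solving the two reaction functions simultaneously: (1 − (−0.25)(−0.25))q_C = 64.25 − 0.25·59.75, so 0.9375q_C = 49.3125 and q_C = 52.6.
Then q_A = 59.75 − 0.25·52.6 = 46.6.
P_C = 353 − 2·52.6 − 46.6 = 201.2.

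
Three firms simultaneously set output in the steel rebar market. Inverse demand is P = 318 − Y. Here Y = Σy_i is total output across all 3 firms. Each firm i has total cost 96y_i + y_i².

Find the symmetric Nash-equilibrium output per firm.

37

A representative firm's profit is π_i = y_i(318 − Y) − 96y_i − y_i², with Y = y_i + Σ_{j≠i} y_j.
First-order condition: 222 − 4y_i − Σ_{j≠i} y_j = 0.
With identical firms, set every y_j = y: then 222 − 4y − 2y = 0, i.e. y = 222/6 = 37.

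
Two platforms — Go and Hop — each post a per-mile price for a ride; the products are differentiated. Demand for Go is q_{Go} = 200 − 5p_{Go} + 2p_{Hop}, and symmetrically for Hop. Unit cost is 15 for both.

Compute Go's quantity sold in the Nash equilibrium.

Go's profit: π = (p_{Go} − 15)(200 − 5p_{Go} + 2p_{Hop}).
∂π/∂p_{Go} = 275 − 10p_{Go} + 2p_{Hop} = 0 ⇒ p_{Go} = 27.5 + 0.2p_{Hop}.
The game is symmetric, so in equilibrium p_{Hop} = p_{Go}: the reaction function gives 0.8p_{Go} = 27.5, hence p_{Go} = 34.375.
q_{Go} = 200 − 5·34.375 + 2·34.375 = 96.875.

96.875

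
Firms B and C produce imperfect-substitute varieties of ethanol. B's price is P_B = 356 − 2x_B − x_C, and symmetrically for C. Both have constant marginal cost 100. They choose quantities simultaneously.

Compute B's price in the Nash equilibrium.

202.4

Firm B's profit: π = x_B(356 − 2x_B − x_C) − 100x_B.
∂π/∂x_B = 256 − 4x_B − x_C = 0 ⇒ x_B = 64 − 0.25x_C.
Setting x_B = x_C in the reaction function: x_B = 64 − 0.25x_B, so x_B = 64 / 1.25 = 51.2.
P_B = 356 − 2·51.2 − 51.2 = 202.4.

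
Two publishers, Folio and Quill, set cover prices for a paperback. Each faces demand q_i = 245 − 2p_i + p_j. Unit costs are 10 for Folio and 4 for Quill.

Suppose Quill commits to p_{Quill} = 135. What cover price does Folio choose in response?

Folio's profit: π = (p_{Folio} − 10)(245 − 2p_{Folio} + p_{Quill}).
∂π/∂p_{Folio} = 265 − 4p_{Folio} + p_{Quill} = 0 ⇒ p_{Folio} = 66.25 + 0.25p_{Quill}.
At p_{Quill} = 135: p_{Folio} = 66.25 + 0.25·135 = 100.

100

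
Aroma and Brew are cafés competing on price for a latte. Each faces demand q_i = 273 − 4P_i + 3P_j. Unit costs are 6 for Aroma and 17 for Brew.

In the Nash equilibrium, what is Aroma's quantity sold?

Aroma's profit: π = (P_{Aroma} − 6)(273 − 4P_{Aroma} + 3P_{Brew}).
∂π/∂P_{Aroma} = 297 − 8P_{Aroma} + 3P_{Brew} = 0 ⇒ P_{Aroma} = 37.125 + 0.375P_{Brew}.
Similarly P_{Brew} = 42.625 + 0.375P_{Aroma}.
Solving the two reaction functions simultaneously: (1 − (0.375)(0.375))P_{Aroma} = 37.125 + 0.375·42.625, so (55/64)P_{Aroma} = 3399/64 and P_{Aroma} = 61.8.
Then P_{Brew} = 42.625 + 0.375·61.8 = 65.8.
q_{Aroma} = 273 − 4·61.8 + 3·65.8 = 223.2.

223.2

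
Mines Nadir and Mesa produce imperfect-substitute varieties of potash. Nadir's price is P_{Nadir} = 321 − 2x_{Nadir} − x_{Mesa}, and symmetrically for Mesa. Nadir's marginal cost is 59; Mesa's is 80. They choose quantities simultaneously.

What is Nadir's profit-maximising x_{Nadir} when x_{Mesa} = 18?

61

Mine Nadir's profit: π = x_{Nadir}(321 − 2x_{Nadir} − x_{Mesa}) − 59x_{Nadir}.
∂π/∂x_{Nadir} = 262 − 4x_{Nadir} − x_{Mesa} = 0 ⇒ x_{Nadir} = 65.5 − 0.25x_{Mesa}.
At x_{Mesa} = 18: x_{Nadir} = 65.5 − 0.25·18 = 61.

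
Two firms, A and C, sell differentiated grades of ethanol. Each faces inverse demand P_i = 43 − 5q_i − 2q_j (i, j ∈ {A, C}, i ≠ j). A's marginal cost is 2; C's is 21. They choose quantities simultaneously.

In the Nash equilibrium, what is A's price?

Firm A's profit: π = q_A(43 − 5q_A − 2q_C) − 2q_A.
∂π/∂q_A = 41 − 10q_A − 2q_C = 0 ⇒ q_A = 4.1 − 0.2q_C.
Similarly q_C = 2.2 − 0.2q_A.
Solving the two reaction functions simultaneously: (1 − (−0.2)(−0.2))q_A = 4.1 − 0.2·2.2, so 0.96q_A = 3.66 and q_A = 3.8125.
Then q_C = 2.2 − 0.2·3.8125 = 1.4375.
P_A = 43 − 5·3.8125 − 2·1.4375 = 21.0625.

21.0625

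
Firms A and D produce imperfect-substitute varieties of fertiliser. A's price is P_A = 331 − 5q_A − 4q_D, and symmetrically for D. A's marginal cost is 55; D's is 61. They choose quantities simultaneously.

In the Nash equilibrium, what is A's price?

155

Firm A's profit: π = q_A(331 − 5q_A − 4q_D) − 55q_A.
∂π/∂q_A = 276 − 10q_A − 4q_D = 0 ⇒ q_A = 27.6 − 0.4q_D.
Similarly q_D = 27 − 0.4q_A.
Plugging q_D into A's best response: q_A = 27.6 − 0.4(27 − 0.4q_A) ⇒ 0.84q_A = 16.8, so q_A = 20.
Then q_D = 27 − 0.4·20 = 19.
P_A = 331 − 5·20 − 4·19 = 155.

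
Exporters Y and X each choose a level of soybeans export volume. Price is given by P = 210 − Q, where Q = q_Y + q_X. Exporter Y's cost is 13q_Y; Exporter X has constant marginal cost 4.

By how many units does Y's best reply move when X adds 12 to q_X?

Exporter Y's profit: π = q_Y(210 − (q_Y + q_X)) − 13q_Y.
∂π/∂q_Y = 197 − 2q_Y − q_X = 0, so q_Y = 98.5 − 0.5q_X.
The reaction-function slope is −0.5, so a 12-unit rise in q_X moves q_Y by −0.5 × 12 = −6. Y's best response falls — the actions are strategic substitutes.

-6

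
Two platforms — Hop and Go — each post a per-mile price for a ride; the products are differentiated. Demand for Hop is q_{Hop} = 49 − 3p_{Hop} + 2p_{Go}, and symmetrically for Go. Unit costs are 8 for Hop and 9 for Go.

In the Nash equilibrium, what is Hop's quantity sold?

31.3125

Hop's profit: π = (p_{Hop} − 8)(49 − 3p_{Hop} + 2p_{Go}).
∂π/∂p_{Hop} = 73 − 6p_{Hop} + 2p_{Go} = 0 ⇒ p_{Hop} = 73/6 + (1/3)p_{Go}.
Similarly p_{Go} = 38/3 + (1/3)p_{Hop}.
Plugging p_{Go} into Hop's best response: p_{Hop} = 73/6 + (1/3)(38/3 + (1/3)p_{Hop}) ⇒ (8/9)p_{Hop} = 295/18, so p_{Hop} = 18.4375.
Then p_{Go} = 38/3 + (1/3)·18.4375 = 18.8125.
q_{Hop} = 49 − 3·18.4375 + 2·18.8125 = 31.3125.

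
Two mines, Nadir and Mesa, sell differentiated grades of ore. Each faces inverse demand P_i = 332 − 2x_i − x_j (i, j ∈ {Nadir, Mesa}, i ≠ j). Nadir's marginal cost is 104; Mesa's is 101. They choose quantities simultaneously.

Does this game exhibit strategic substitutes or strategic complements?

Mine Nadir's profit: π = x_{Nadir}(332 − 2x_{Nadir} − x_{Mesa}) − 104x_{Nadir}.
∂π/∂x_{Nadir} = 228 − 4x_{Nadir} − x_{Mesa} = 0 ⇒ x_{Nadir} = 57 − 0.25x_{Mesa}.
The best-response slope dx_{Nadir}/dx_{Mesa} = −0.25 < 0: the reaction function is downward-sloping, so the choices are strategic substitutes.

strategic substitutes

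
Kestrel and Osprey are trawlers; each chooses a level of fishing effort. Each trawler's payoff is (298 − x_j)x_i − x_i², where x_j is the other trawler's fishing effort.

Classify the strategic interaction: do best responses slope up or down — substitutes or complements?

strategic substitutes

Kestrel's payoff is (298 − x_O)x_K − x_K².
∂π/∂x_K = 298 − x_O − 2x_K = 0, so x_K = 149 − 0.5x_O.
The best-response slope dx_K/dx_O = −0.5 < 0: the reaction function is downward-sloping, so the choices are strategic substitutes.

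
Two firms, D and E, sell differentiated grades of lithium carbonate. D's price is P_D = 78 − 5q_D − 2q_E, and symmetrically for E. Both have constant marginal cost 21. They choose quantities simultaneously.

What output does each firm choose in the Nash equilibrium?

4.75

Firm D's profit: π = q_D(78 − 5q_D − 2q_E) − 21q_D.
∂π/∂q_D = 57 − 10q_D − 2q_E = 0 ⇒ q_D = 5.7 − 0.2q_E.
By symmetry q_E = q_D; substituting into the reaction function, 1.2q_D = 5.7 and q_D = 4.75.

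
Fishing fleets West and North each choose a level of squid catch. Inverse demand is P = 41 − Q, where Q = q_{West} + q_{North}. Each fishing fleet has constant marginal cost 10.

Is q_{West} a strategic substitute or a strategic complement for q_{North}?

strategic substitutes

Fishing fleet West's profit: π = q_{West}(41 − (q_{West} + q_{North})) − 10q_{West}.
∂π/∂q_{West} = 31 − 2q_{West} − q_{North} = 0, so q_{West} = 15.5 − 0.5q_{North}.
The best-response slope dq_{West}/dq_{North} = −0.5 < 0: the reaction function is downward-sloping, so the choices are strategic substitutes.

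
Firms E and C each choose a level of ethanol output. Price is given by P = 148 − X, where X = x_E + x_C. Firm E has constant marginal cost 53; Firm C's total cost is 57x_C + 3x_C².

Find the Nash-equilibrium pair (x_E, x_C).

Firm E's profit: π = x_E(148 − (x_E + x_C)) − 53x_E.
∂π/∂x_E = 95 − 2x_E − x_C = 0, so x_E = 47.5 − 0.5x_C.
For C: ∂π/∂x_C = 91 − 8x_C − x_E = 0 ⇒ x_C = 11.375 − 0.125x_E.
Plugging x_C into E's best response: x_E = 47.5 − 0.5(11.375 − 0.125x_E) ⇒ 0.9375x_E = 41.8125, so x_E = 44.6.
Then x_C = 11.375 − 0.125·44.6 = 5.8.

44.6, 5.8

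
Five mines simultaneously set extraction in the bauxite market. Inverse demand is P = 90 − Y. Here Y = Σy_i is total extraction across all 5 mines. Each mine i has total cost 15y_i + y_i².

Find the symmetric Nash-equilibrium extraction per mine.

9.375

A representative mine's profit is π_i = y_i(90 − Y) − 15y_i − y_i², with Y = y_i + Σ_{j≠i} y_j.
First-order condition: 75 − 4y_i − Σ_{j≠i} y_j = 0.
In a symmetric equilibrium every mine chooses the same y, so Σ_{j≠i} y_j = 4y. The condition becomes 75 − 8y = 0, giving y = 75/8 = 9.375.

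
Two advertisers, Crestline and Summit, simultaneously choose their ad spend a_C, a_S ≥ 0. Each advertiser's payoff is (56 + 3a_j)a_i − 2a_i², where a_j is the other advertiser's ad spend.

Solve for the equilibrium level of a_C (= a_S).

56

Crestline's payoff is (56 + 3a_S)a_C − 2a_C².
∂π/∂a_C = 56 + 3a_S − 4a_C = 0, so a_C = 14 + 0.75a_S.
By symmetry a_S = a_C; substituting into the reaction function, 0.25a_C = 14 and a_C = 56.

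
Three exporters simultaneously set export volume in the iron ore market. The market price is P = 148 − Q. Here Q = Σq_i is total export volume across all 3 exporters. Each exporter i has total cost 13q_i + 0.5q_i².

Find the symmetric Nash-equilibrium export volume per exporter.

A representative exporter's profit is π_i = q_i(148 − Q) − 13q_i − 0.5q_i², with Q = q_i + Σ_{j≠i} q_j.
First-order condition: 135 − 3q_i − Σ_{j≠i} q_j = 0.
In a symmetric equilibrium every exporter chooses the same q, so Σ_{j≠i} q_j = 2q. The condition becomes 135 − 5q = 0, giving q = 135/5 = 27.

27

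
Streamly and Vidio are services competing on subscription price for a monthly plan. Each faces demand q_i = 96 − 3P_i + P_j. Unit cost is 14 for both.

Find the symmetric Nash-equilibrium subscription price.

Streamly's profit: π = (P_{Streamly} − 14)(96 − 3P_{Streamly} + P_{Vidio}).
∂π/∂P_{Streamly} = 138 − 6P_{Streamly} + P_{Vidio} = 0 ⇒ P_{Streamly} = 23 + (1/6)P_{Vidio}.
Setting P_{Streamly} = P_{Vidio} in the reaction function: P_{Streamly} = 23 + (1/6)P_{Streamly}, so P_{Streamly} = 23 / (5/6) = 27.6.

27.6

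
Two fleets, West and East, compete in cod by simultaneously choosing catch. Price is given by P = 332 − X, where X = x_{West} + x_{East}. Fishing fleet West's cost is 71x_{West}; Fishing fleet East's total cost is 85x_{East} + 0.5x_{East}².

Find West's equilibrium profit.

11491.84

Fishing fleet West's profit: π = x_{West}(332 − (x_{West} + x_{East})) − 71x_{West}.
∂π/∂x_{West} = 261 − 2x_{West} − x_{East} = 0, so x_{West} = 130.5 − 0.5x_{East}.
For East: ∂π/∂x_{East} = 247 − 3x_{East} − x_{West} = 0 ⇒ x_{East} = 247/3 − (1/3)x_{West}.
Plugging x_{East} into West's best response: x_{West} = 130.5 − 0.5(247/3 − (1/3)x_{West}) ⇒ (5/6)x_{West} = 268/3, so x_{West} = 107.2.
Then x_{East} = 247/3 − (1/3)·107.2 = 46.6.
Price P = 332 − 153.8 = 178.2.
West's profit: (178.2 − 71)·107.2 = 11491.84.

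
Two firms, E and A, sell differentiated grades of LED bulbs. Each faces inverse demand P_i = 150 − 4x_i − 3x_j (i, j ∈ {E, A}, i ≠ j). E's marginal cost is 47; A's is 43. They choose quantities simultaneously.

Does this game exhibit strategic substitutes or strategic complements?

strategic substitutes

Firm E's profit: π = x_E(150 − 4x_E − 3x_A) − 47x_E.
∂π/∂x_E = 103 − 8x_E − 3x_A = 0 ⇒ x_E = 12.875 − 0.375x_A.
The best-response slope dx_E/dx_A = −0.375 < 0: the reaction function is downward-sloping, so the choices are strategic substitutes.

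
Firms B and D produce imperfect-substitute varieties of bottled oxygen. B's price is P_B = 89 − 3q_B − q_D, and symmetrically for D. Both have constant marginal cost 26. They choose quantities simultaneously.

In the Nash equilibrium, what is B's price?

53

Firm B's profit: π = q_B(89 − 3q_B − q_D) − 26q_B.
∂π/∂q_B = 63 − 6q_B − q_D = 0 ⇒ q_B = 10.5 − (1/6)q_D.
By symmetry q_D = q_B; substituting into the reaction function, (7/6)q_B = 10.5 and q_B = 9.
P_B = 89 − 3·9 − 9 = 53.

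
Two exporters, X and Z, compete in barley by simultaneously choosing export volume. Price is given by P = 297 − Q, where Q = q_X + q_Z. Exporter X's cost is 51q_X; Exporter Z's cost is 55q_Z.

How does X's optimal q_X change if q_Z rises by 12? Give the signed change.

-6

Exporter X's profit: π = q_X(297 − (q_X + q_Z)) − 51q_X.
∂π/∂q_X = 246 − 2q_X − q_Z = 0, so q_X = 123 − 0.5q_Z.
The reaction-function slope is −0.5, so a 12-unit rise in q_Z moves q_X by −0.5 × 12 = −6. X's best response falls — the actions are strategic substitutes.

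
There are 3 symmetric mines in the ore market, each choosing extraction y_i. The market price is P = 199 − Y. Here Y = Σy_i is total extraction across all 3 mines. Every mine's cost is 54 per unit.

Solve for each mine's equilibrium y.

A representative mine's profit is π_i = y_i(199 − Y) − 54y_i, with Y = y_i + Σ_{j≠i} y_j.
First-order condition: 145 − 2y_i − Σ_{j≠i} y_j = 0.
With identical mines, set every y_j = y: then 145 − 2y − 2y = 0, i.e. y = 145/4 = 36.25.

36.25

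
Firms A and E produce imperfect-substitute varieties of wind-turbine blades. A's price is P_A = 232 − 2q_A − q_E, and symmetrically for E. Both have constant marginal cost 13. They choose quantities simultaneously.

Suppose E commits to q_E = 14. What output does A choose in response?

Firm A's profit: π = q_A(232 − 2q_A − q_E) − 13q_A.
∂π/∂q_A = 219 − 4q_A − q_E = 0 ⇒ q_A = 54.75 − 0.25q_E.
At q_E = 14: q_A = 54.75 − 0.25·14 = 51.25.

51.25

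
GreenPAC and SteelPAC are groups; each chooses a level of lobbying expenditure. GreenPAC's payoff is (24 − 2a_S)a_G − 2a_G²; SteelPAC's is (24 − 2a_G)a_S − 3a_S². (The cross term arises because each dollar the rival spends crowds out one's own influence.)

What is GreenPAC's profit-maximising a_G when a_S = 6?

Expanding GreenPAC's payoff: 24a_G − 2a_Sa_G − 2a_G².
∂π/∂a_G = 24 − 2a_S − 4a_G = 0, so a_G = 6 − 0.5a_S.
At a_S = 6: a_G = 6 − 0.5·6 = 3.

3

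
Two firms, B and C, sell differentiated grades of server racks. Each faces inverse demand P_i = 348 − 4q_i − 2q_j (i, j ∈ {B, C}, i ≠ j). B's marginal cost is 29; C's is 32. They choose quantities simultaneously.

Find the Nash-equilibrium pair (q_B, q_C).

32, 31.5

Firm B's profit: π = q_B(348 − 4q_B − 2q_C) − 29q_B.
∂π/∂q_B = 319 − 8q_B − 2q_C = 0 ⇒ q_B = 39.875 − 0.25q_C.
Similarly q_C = 39.5 − 0.25q_B.
Plugging q_C into B's best response: q_B = 39.875 − 0.25(39.5 − 0.25q_B) ⇒ 0.9375q_B = 30, so q_B = 32.
Then q_C = 39.5 − 0.25·32 = 31.5.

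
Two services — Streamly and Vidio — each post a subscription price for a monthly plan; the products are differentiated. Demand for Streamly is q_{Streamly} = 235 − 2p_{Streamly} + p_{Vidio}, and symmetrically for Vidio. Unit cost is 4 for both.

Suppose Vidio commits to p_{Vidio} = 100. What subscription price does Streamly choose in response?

85.75

Streamly's profit: π = (p_{Streamly} − 4)(235 − 2p_{Streamly} + p_{Vidio}).
∂π/∂p_{Streamly} = 243 − 4p_{Streamly} + p_{Vidio} = 0 ⇒ p_{Streamly} = 60.75 + 0.25p_{Vidio}.
At p_{Vidio} = 100: p_{Streamly} = 60.75 + 0.25·100 = 85.75.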